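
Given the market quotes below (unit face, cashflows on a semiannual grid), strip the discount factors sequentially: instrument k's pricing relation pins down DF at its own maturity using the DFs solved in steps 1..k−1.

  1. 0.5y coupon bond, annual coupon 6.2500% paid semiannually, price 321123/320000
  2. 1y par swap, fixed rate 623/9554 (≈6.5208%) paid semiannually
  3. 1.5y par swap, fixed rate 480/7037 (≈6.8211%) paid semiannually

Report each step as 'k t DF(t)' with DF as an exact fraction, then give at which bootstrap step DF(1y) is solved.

step 1 [0.5y] bond c/2=1/32: DF=(321123/320000 − 1/32·(0))/(1+1/32) = 9731/10000 ≈ 0.973100
step 2 [1y] swap r/2=623/19108: DF=(1 − 623/19108·(0.973100))/(1+623/19108) = 9377/10000 ≈ 0.937700
step 3 [1.5y] swap r/2=240/7037: DF=(1 − 240/7037·(0.973100+0.937700))/(1+240/7037) = 113/125 ≈ 0.904000

1 1/2 9731/10000
2 1 9377/10000
3 3/2 113/125
DF(1y) is solved at step 2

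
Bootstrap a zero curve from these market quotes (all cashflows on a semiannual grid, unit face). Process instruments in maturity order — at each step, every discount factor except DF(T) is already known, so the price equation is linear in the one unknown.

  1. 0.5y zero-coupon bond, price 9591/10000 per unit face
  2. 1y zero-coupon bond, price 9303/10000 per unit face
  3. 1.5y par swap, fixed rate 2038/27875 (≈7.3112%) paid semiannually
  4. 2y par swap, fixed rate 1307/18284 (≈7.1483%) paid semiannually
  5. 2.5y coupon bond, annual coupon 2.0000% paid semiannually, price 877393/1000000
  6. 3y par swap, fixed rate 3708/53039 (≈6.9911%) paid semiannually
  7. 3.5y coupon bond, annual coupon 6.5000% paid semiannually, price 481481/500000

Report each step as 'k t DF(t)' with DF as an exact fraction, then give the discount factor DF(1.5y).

step 1 [0.5y] zero: DF = P = 9591/10000 ≈ 0.959100
step 2 [1y] zero: DF = P = 9303/10000 ≈ 0.930300
step 3 [1.5y] swap r/2=1019/27875: DF=(1 − 1019/27875·(0.959100+0.930300))/(1+1019/27875) = 8981/10000 ≈ 0.898100
step 4 [2y] swap r/2=1307/36568: DF=(1 − 1307/36568·(0.959100+0.930300+0.898100))/(1+1307/36568) = 8693/10000 ≈ 0.869300
step 5 [2.5y] bond c/2=1/100: DF=(877393/1000000 − 1/100·(0.959100+0.930300+0.898100+0.869300))/(1+1/100) = 333/400 ≈ 0.832500
step 6 [3y] swap r/2=1854/53039: DF=(1 − 1854/53039·(0.959100+0.930300+0.898100+0.869300+0.832500))/(1+1854/53039) = 4073/5000 ≈ 0.814600
step 7 [3.5y] bond c/2=13/400: DF=(481481/500000 − 13/400·(0.959100+0.930300+0.898100+0.869300+0.832500+0.814600))/(1+13/400) = 7657/10000 ≈ 0.765700

1 1/2 9591/10000
2 1 9303/10000
3 3/2 8981/10000
4 2 8693/10000
5 5/2 333/400
6 3 4073/5000
7 7/2 7657/10000
DF(1.5y) = 8981/10000 ≈ 0.898100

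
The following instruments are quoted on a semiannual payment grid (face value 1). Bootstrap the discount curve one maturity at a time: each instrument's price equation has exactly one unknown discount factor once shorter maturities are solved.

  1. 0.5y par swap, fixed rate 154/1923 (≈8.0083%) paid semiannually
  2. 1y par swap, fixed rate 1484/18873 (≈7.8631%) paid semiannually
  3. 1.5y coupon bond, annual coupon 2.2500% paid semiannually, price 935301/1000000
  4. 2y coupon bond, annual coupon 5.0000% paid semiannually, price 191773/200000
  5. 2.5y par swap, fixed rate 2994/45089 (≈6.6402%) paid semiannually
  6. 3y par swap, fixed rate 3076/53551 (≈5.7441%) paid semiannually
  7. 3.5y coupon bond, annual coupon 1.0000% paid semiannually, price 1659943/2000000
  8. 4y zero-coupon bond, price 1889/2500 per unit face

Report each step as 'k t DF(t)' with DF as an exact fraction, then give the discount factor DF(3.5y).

step 1 [0.5y] swap r/2=77/1923: DF=(1 − 77/1923·(0))/(1+77/1923) = 1923/2000 ≈ 0.961500
step 2 [1y] swap r/2=742/18873: DF=(1 − 742/18873·(0.961500))/(1+742/18873) = 4629/5000 ≈ 0.925800
step 3 [1.5y] bond c/2=9/800: DF=(935301/1000000 − 9/800·(0.961500+0.925800))/(1+9/800) = 9039/10000 ≈ 0.903900
step 4 [2y] bond c/2=1/40: DF=(191773/200000 − 1/40·(0.961500+0.925800+0.903900))/(1+1/40) = 4337/5000 ≈ 0.867400
step 5 [2.5y] swap r/2=1497/45089: DF=(1 − 1497/45089·(0.961500+0.925800+0.903900+0.867400))/(1+1497/45089) = 8503/10000 ≈ 0.850300
step 6 [3y] swap r/2=1538/53551: DF=(1 − 1538/53551·(0.961500+0.925800+0.903900+0.867400+0.850300))/(1+1538/53551) = 4231/5000 ≈ 0.846200
step 7 [3.5y] bond c/2=1/200: DF=(1659943/2000000 − 1/200·(0.961500+0.925800+0.903900+0.867400+0.850300+0.846200))/(1+1/200) = 999/1250 ≈ 0.799200
step 8 [4y] zero: DF = P = 1889/2500 ≈ 0.755600

1 1/2 1923/2000
2 1 4629/5000
3 3/2 9039/10000
4 2 4337/5000
5 5/2 8503/10000
6 3 4231/5000
7 7/2 999/1250
8 4 1889/2500
DF(3.5y) = 999/1250 ≈ 0.799200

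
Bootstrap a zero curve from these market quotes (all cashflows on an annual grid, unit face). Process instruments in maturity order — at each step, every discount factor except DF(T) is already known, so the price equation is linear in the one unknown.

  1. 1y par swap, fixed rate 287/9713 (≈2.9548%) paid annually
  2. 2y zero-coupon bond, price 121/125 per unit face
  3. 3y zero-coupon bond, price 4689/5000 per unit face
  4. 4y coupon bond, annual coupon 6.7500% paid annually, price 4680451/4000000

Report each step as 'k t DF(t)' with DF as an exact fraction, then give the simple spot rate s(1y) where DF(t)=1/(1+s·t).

step 1 [1y] swap r/1=287/9713: DF=(1 − 287/9713·(0))/(1+287/9713) = 9713/10000 ≈ 0.971300
step 2 [2y] zero: DF = P = 121/125 ≈ 0.968000
step 3 [3y] zero: DF = P = 4689/5000 ≈ 0.937800
step 4 [4y] bond c/1=27/400: DF=(4680451/4000000 − 27/400·(0.971300+0.968000+0.937800))/(1+27/400) = 4571/5000 ≈ 0.914200

1 1 9713/10000
2 2 121/125
3 3 4689/5000
4 4 4571/5000
s(1y) = (1/(9713/10000) − 1)/(1) = 287/9713 ≈ 2.9548%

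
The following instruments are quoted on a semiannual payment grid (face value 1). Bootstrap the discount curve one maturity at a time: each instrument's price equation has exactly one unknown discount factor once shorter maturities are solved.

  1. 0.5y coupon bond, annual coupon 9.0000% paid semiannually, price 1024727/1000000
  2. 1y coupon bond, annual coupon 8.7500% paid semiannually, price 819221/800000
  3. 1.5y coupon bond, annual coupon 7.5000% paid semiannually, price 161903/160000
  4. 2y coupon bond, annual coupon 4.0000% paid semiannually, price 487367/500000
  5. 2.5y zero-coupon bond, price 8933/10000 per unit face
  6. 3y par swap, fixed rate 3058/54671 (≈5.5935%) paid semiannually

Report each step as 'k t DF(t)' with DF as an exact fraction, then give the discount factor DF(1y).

step 1 [0.5y] bond c/2=9/200: DF=(1024727/1000000 − 9/200·(0))/(1+9/200) = 4903/5000 ≈ 0.980600
step 2 [1y] bond c/2=7/160: DF=(819221/800000 − 7/160·(0.980600))/(1+7/160) = 47/50 ≈ 0.940000
step 3 [1.5y] bond c/2=3/80: DF=(161903/160000 − 3/80·(0.980600+0.940000))/(1+3/80) = 9059/10000 ≈ 0.905900
step 4 [2y] bond c/2=1/50: DF=(487367/500000 − 1/50·(0.980600+0.940000+0.905900))/(1+1/50) = 4501/5000 ≈ 0.900200
step 5 [2.5y] zero: DF = P = 8933/10000 ≈ 0.893300
step 6 [3y] swap r/2=1529/54671: DF=(1 − 1529/54671·(0.980600+0.940000+0.905900+0.900200+0.893300))/(1+1529/54671) = 8471/10000 ≈ 0.847100

1 1/2 4903/5000
2 1 47/50
3 3/2 9059/10000
4 2 4501/5000
5 5/2 8933/10000
6 3 8471/10000
DF(1y) = 47/50 ≈ 0.940000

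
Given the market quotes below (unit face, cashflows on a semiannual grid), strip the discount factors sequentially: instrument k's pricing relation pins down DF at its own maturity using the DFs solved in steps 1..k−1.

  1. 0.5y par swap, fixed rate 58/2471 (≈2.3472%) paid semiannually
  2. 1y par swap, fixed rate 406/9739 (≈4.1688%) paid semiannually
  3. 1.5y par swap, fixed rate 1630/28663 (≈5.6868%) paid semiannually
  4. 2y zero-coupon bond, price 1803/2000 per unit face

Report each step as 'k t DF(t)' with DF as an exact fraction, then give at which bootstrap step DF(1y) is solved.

step 1 [0.5y] swap r/2=29/2471: DF=(1 − 29/2471·(0))/(1+29/2471) = 2471/2500 ≈ 0.988400
step 2 [1y] swap r/2=203/9739: DF=(1 − 203/9739·(0.988400))/(1+203/9739) = 4797/5000 ≈ 0.959400
step 3 [1.5y] swap r/2=815/28663: DF=(1 − 815/28663·(0.988400+0.959400))/(1+815/28663) = 1837/2000 ≈ 0.918500
step 4 [2y] zero: DF = P = 1803/2000 ≈ 0.901500

1 1/2 2471/2500
2 1 4797/5000
3 3/2 1837/2000
4 2 1803/2000
DF(1y) is solved at step 2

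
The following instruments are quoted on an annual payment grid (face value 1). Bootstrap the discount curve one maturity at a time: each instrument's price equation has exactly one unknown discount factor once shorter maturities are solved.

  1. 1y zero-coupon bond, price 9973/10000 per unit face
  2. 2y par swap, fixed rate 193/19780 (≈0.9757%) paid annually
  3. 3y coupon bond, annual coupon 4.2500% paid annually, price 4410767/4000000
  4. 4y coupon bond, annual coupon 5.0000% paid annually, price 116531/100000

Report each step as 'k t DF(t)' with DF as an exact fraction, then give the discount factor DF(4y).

1 1 9973/10000
2 2 9807/10000
3 3 9771/10000
4 4 9691/10000
DF(4y) = 9691/10000 ≈ 0.969100

step 1 [1y] zero: DF = P = 9973/10000 ≈ 0.997300
step 2 [2y] swap r/1=193/19780: DF=(1 − 193/19780·(0.997300))/(1+193/19780) = 9807/10000 ≈ 0.980700
step 3 [3y] bond c/1=17/400: DF=(4410767/4000000 − 17/400·(0.997300+0.980700))/(1+17/400) = 9771/10000 ≈ 0.977100
step 4 [4y] bond c/1=1/20: DF=(116531/100000 − 1/20·(0.997300+0.980700+0.977100))/(1+1/20) = 9691/10000 ≈ 0.969100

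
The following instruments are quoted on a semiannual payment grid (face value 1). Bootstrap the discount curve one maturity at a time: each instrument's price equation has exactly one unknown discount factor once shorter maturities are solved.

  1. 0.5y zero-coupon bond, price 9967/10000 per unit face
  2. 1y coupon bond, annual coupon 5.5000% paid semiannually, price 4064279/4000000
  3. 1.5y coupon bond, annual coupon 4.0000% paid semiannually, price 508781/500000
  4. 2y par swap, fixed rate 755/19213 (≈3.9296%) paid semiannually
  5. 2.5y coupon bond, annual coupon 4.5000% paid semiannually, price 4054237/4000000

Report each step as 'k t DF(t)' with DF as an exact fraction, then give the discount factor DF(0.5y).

step 1 [0.5y] zero: DF = P = 9967/10000 ≈ 0.996700
step 2 [1y] bond c/2=11/400: DF=(4064279/4000000 − 11/400·(0.996700))/(1+11/400) = 4811/5000 ≈ 0.962200
step 3 [1.5y] bond c/2=1/50: DF=(508781/500000 − 1/50·(0.996700+0.962200))/(1+1/50) = 1199/1250 ≈ 0.959200
step 4 [2y] swap r/2=755/38426: DF=(1 − 755/38426·(0.996700+0.962200+0.959200))/(1+755/38426) = 1849/2000 ≈ 0.924500
step 5 [2.5y] bond c/2=9/400: DF=(4054237/4000000 − 9/400·(0.996700+0.962200+0.959200+0.924500))/(1+9/400) = 9067/10000 ≈ 0.906700

1 1/2 9967/10000
2 1 4811/5000
3 3/2 1199/1250
4 2 1849/2000
5 5/2 9067/10000
DF(0.5y) = 9967/10000 ≈ 0.996700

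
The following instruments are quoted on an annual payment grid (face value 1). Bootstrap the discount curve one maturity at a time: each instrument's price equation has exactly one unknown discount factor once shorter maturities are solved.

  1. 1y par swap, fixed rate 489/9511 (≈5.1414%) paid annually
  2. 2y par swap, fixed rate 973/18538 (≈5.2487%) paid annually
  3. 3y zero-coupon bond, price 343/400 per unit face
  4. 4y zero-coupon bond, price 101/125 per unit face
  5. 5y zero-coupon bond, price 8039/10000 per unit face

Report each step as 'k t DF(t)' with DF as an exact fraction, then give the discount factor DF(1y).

step 1 [1y] swap r/1=489/9511: DF=(1 − 489/9511·(0))/(1+489/9511) = 9511/10000 ≈ 0.951100
step 2 [2y] swap r/1=973/18538: DF=(1 − 973/18538·(0.951100))/(1+973/18538) = 9027/10000 ≈ 0.902700
step 3 [3y] zero: DF = P = 343/400 ≈ 0.857500
step 4 [4y] zero: DF = P = 101/125 ≈ 0.808000
step 5 [5y] zero: DF = P = 8039/10000 ≈ 0.803900

1 1 9511/10000
2 2 9027/10000
3 3 343/400
4 4 101/125
5 5 8039/10000
DF(1y) = 9511/10000 ≈ 0.951100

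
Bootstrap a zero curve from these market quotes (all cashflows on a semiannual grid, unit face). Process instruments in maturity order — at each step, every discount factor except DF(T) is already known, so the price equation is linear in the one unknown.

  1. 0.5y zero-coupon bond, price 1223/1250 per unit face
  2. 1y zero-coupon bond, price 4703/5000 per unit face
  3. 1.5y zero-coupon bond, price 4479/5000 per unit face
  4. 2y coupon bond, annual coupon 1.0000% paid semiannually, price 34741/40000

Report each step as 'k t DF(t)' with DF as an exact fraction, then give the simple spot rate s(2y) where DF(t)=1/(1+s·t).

1 1/2 1223/1250
2 1 4703/5000
3 3/2 4479/5000
4 2 4251/5000
s(2y) = (1/(4251/5000) − 1)/(2) = 749/8502 ≈ 8.8097%

step 1 [0.5y] zero: DF = P = 1223/1250 ≈ 0.978400
step 2 [1y] zero: DF = P = 4703/5000 ≈ 0.940600
step 3 [1.5y] zero: DF = P = 4479/5000 ≈ 0.895800
step 4 [2y] bond c/2=1/200: DF=(34741/40000 − 1/200·(0.978400+0.940600+0.895800))/(1+1/200) = 4251/5000 ≈ 0.850200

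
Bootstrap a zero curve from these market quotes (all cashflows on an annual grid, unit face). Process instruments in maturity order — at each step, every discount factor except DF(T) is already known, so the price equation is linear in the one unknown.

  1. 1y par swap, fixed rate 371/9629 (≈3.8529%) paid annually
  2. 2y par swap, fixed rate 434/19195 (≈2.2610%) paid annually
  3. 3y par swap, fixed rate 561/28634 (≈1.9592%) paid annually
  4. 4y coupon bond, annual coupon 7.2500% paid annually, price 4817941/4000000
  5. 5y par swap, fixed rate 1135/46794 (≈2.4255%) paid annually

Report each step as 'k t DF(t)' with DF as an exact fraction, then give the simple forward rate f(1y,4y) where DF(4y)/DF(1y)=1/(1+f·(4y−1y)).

step 1 [1y] swap r/1=371/9629: DF=(1 − 371/9629·(0))/(1+371/9629) = 9629/10000 ≈ 0.962900
step 2 [2y] swap r/1=434/19195: DF=(1 − 434/19195·(0.962900))/(1+434/19195) = 4783/5000 ≈ 0.956600
step 3 [3y] swap r/1=561/28634: DF=(1 − 561/28634·(0.962900+0.956600))/(1+561/28634) = 9439/10000 ≈ 0.943900
step 4 [4y] bond c/1=29/400: DF=(4817941/4000000 − 29/400·(0.962900+0.956600+0.943900))/(1+29/400) = 1859/2000 ≈ 0.929500
step 5 [5y] swap r/1=1135/46794: DF=(1 − 1135/46794·(0.962900+0.956600+0.943900+0.929500))/(1+1135/46794) = 1773/2000 ≈ 0.886500

1 1 9629/10000
2 2 4783/5000
3 3 9439/10000
4 4 1859/2000
5 5 1773/2000
f(1y,4y) = ((9629/10000)/(1859/2000) − 1)/(3) = 334/27885 ≈ 1.1978%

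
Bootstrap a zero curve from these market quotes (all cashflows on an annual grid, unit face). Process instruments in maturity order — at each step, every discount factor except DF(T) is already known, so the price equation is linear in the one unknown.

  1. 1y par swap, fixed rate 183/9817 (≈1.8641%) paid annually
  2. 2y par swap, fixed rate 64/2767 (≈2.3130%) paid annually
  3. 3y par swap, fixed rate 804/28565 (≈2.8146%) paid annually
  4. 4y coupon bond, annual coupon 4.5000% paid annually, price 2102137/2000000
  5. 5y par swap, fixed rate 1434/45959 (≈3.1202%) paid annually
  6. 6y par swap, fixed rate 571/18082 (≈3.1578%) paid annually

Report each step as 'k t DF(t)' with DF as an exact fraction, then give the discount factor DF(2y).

1 1 9817/10000
2 2 597/625
3 3 2299/2500
4 4 2207/2500
5 5 4283/5000
6 6 8287/10000
DF(2y) = 597/625 ≈ 0.955200

step 1 [1y] swap r/1=183/9817: DF=(1 − 183/9817·(0))/(1+183/9817) = 9817/10000 ≈ 0.981700
step 2 [2y] swap r/1=64/2767: DF=(1 − 64/2767·(0.981700))/(1+64/2767) = 597/625 ≈ 0.955200
step 3 [3y] swap r/1=804/28565: DF=(1 − 804/28565·(0.981700+0.955200))/(1+804/28565) = 2299/2500 ≈ 0.919600
step 4 [4y] bond c/1=9/200: DF=(2102137/2000000 − 9/200·(0.981700+0.955200+0.919600))/(1+9/200) = 2207/2500 ≈ 0.882800
step 5 [5y] swap r/1=1434/45959: DF=(1 − 1434/45959·(0.981700+0.955200+0.919600+0.882800))/(1+1434/45959) = 4283/5000 ≈ 0.856600
step 6 [6y] swap r/1=571/18082: DF=(1 − 571/18082·(0.981700+0.955200+0.919600+0.882800+0.856600))/(1+571/18082) = 8287/10000 ≈ 0.828700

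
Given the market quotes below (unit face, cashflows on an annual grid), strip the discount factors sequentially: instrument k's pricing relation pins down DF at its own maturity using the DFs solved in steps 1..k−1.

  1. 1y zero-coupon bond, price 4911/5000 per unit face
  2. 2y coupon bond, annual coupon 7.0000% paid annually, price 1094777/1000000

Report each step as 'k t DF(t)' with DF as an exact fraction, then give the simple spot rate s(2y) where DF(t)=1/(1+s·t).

step 1 [1y] zero: DF = P = 4911/5000 ≈ 0.982200
step 2 [2y] bond c/1=7/100: DF=(1094777/1000000 − 7/100·(0.982200))/(1+7/100) = 9589/10000 ≈ 0.958900

1 1 4911/5000
2 2 9589/10000
s(2y) = (1/(9589/10000) − 1)/(2) = 411/19178 ≈ 2.1431%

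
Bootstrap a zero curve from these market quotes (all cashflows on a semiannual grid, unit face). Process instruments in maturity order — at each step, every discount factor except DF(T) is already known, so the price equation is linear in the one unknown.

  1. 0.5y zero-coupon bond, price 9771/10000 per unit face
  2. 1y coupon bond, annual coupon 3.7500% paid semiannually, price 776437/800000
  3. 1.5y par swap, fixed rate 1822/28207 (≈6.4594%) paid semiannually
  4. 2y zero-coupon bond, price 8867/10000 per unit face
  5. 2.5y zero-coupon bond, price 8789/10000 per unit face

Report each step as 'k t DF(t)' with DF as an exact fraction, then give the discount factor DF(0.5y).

1 1/2 9771/10000
2 1 9347/10000
3 3/2 9089/10000
4 2 8867/10000
5 5/2 8789/10000
DF(0.5y) = 9771/10000 ≈ 0.977100

step 1 [0.5y] zero: DF = P = 9771/10000 ≈ 0.977100
step 2 [1y] bond c/2=3/160: DF=(776437/800000 − 3/160·(0.977100))/(1+3/160) = 9347/10000 ≈ 0.934700
step 3 [1.5y] swap r/2=911/28207: DF=(1 − 911/28207·(0.977100+0.934700))/(1+911/28207) = 9089/10000 ≈ 0.908900
step 4 [2y] zero: DF = P = 8867/10000 ≈ 0.886700
step 5 [2.5y] zero: DF = P = 8789/10000 ≈ 0.878900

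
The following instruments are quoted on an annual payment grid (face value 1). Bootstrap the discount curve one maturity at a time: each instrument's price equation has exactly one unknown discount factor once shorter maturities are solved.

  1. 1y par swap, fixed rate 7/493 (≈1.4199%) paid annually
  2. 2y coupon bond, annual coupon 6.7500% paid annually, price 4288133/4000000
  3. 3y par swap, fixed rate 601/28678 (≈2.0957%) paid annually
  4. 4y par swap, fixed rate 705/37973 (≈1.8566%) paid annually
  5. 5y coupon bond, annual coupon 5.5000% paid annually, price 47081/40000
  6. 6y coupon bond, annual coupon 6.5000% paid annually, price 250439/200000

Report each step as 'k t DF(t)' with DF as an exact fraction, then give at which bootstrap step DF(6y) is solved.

1 1 493/500
2 2 9419/10000
3 3 9399/10000
4 4 1859/2000
5 5 9177/10000
6 6 111/125
DF(6y) is solved at step 6

step 1 [1y] swap r/1=7/493: DF=(1 − 7/493·(0))/(1+7/493) = 493/500 ≈ 0.986000
step 2 [2y] bond c/1=27/400: DF=(4288133/4000000 − 27/400·(0.986000))/(1+27/400) = 9419/10000 ≈ 0.941900
step 3 [3y] swap r/1=601/28678: DF=(1 − 601/28678·(0.986000+0.941900))/(1+601/28678) = 9399/10000 ≈ 0.939900
step 4 [4y] swap r/1=705/37973: DF=(1 − 705/37973·(0.986000+0.941900+0.939900))/(1+705/37973) = 1859/2000 ≈ 0.929500
step 5 [5y] bond c/1=11/200: DF=(47081/40000 − 11/200·(0.986000+0.941900+0.939900+0.929500))/(1+11/200) = 9177/10000 ≈ 0.917700
step 6 [6y] bond c/1=13/200: DF=(250439/200000 − 13/200·(0.986000+0.941900+0.939900+0.929500+0.917700))/(1+13/200) = 111/125 ≈ 0.888000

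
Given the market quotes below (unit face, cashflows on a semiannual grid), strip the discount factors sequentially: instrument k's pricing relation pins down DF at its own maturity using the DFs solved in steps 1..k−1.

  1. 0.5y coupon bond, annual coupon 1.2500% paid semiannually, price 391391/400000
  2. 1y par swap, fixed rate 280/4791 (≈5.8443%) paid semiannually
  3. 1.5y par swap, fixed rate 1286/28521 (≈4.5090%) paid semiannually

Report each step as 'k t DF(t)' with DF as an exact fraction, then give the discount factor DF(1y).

1 1/2 2431/2500
2 1 118/125
3 3/2 9357/10000
DF(1y) = 118/125 ≈ 0.944000

step 1 [0.5y] bond c/2=1/160: DF=(391391/400000 − 1/160·(0))/(1+1/160) = 2431/2500 ≈ 0.972400
step 2 [1y] swap r/2=140/4791: DF=(1 − 140/4791·(0.972400))/(1+140/4791) = 118/125 ≈ 0.944000
step 3 [1.5y] swap r/2=643/28521: DF=(1 − 643/28521·(0.972400+0.944000))/(1+643/28521) = 9357/10000 ≈ 0.935700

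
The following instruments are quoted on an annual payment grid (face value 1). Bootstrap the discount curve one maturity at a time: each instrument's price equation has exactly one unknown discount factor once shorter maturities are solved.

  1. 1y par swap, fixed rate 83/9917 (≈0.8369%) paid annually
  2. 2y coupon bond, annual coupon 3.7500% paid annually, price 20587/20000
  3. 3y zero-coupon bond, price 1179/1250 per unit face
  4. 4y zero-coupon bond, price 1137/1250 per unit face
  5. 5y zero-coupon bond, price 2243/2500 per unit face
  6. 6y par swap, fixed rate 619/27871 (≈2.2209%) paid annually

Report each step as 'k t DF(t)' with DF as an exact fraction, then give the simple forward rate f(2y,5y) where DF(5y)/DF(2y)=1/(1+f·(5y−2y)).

step 1 [1y] swap r/1=83/9917: DF=(1 − 83/9917·(0))/(1+83/9917) = 9917/10000 ≈ 0.991700
step 2 [2y] bond c/1=3/80: DF=(20587/20000 − 3/80·(0.991700))/(1+3/80) = 9563/10000 ≈ 0.956300
step 3 [3y] zero: DF = P = 1179/1250 ≈ 0.943200
step 4 [4y] zero: DF = P = 1137/1250 ≈ 0.909600
step 5 [5y] zero: DF = P = 2243/2500 ≈ 0.897200
step 6 [6y] swap r/1=619/27871: DF=(1 − 619/27871·(0.991700+0.956300+0.943200+0.909600+0.897200))/(1+619/27871) = 4381/5000 ≈ 0.876200

1 1 9917/10000
2 2 9563/10000
3 3 1179/1250
4 4 1137/1250
5 5 2243/2500
6 6 4381/5000
f(2y,5y) = ((9563/10000)/(2243/2500) − 1)/(3) = 197/8972 ≈ 2.1957%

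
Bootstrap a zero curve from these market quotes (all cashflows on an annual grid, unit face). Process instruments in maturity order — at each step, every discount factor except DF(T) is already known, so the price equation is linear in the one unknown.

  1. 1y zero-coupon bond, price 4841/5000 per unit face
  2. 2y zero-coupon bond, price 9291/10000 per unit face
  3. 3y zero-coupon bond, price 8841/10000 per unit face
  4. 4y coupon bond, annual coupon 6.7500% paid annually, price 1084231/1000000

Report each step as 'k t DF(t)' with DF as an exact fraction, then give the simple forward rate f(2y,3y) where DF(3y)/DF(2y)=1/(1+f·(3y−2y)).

1 1 4841/5000
2 2 9291/10000
3 3 8841/10000
4 4 4199/5000
f(2y,3y) = ((9291/10000)/(8841/10000) − 1)/(1) = 150/2947 ≈ 5.0899%

step 1 [1y] zero: DF = P = 4841/5000 ≈ 0.968200
step 2 [2y] zero: DF = P = 9291/10000 ≈ 0.929100
step 3 [3y] zero: DF = P = 8841/10000 ≈ 0.884100
step 4 [4y] bond c/1=27/400: DF=(1084231/1000000 − 27/400·(0.968200+0.929100+0.884100))/(1+27/400) = 4199/5000 ≈ 0.839800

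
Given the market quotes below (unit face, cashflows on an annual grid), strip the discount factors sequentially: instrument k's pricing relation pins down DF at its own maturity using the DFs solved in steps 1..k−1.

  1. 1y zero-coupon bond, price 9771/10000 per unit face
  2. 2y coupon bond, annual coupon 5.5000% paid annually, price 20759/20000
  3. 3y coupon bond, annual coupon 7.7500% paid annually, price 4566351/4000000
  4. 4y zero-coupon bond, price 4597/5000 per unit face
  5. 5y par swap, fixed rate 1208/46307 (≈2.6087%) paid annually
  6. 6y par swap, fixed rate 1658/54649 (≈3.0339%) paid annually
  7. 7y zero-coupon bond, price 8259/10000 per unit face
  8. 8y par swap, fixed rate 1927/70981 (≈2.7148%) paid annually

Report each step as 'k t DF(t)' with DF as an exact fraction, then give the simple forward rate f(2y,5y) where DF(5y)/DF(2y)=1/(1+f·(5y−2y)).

step 1 [1y] zero: DF = P = 9771/10000 ≈ 0.977100
step 2 [2y] bond c/1=11/200: DF=(20759/20000 − 11/200·(0.977100))/(1+11/200) = 9329/10000 ≈ 0.932900
step 3 [3y] bond c/1=31/400: DF=(4566351/4000000 − 31/400·(0.977100+0.932900))/(1+31/400) = 9221/10000 ≈ 0.922100
step 4 [4y] zero: DF = P = 4597/5000 ≈ 0.919400
step 5 [5y] swap r/1=1208/46307: DF=(1 − 1208/46307·(0.977100+0.932900+0.922100+0.919400))/(1+1208/46307) = 1099/1250 ≈ 0.879200
step 6 [6y] swap r/1=1658/54649: DF=(1 − 1658/54649·(0.977100+0.932900+0.922100+0.919400+0.879200))/(1+1658/54649) = 4171/5000 ≈ 0.834200
step 7 [7y] zero: DF = P = 8259/10000 ≈ 0.825900
step 8 [8y] swap r/1=1927/70981: DF=(1 − 1927/70981·(0.977100+0.932900+0.922100+0.919400+0.879200+0.834200+0.825900))/(1+1927/70981) = 8073/10000 ≈ 0.807300

1 1 9771/10000
2 2 9329/10000
3 3 9221/10000
4 4 4597/5000
5 5 1099/1250
6 6 4171/5000
7 7 8259/10000
8 8 8073/10000
f(2y,5y) = ((9329/10000)/(1099/1250) − 1)/(3) = 179/8792 ≈ 2.0359%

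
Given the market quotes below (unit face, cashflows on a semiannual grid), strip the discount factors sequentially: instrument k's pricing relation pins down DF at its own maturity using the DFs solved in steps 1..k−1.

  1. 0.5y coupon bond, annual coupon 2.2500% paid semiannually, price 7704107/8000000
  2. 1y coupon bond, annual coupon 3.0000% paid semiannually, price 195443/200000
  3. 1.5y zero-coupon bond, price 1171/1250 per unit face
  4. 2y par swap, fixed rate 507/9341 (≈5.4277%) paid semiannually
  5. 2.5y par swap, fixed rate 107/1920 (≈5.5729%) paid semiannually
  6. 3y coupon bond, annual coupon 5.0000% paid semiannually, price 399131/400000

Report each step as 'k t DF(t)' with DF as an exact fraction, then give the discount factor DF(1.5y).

step 1 [0.5y] bond c/2=9/800: DF=(7704107/8000000 − 9/800·(0))/(1+9/800) = 9523/10000 ≈ 0.952300
step 2 [1y] bond c/2=3/200: DF=(195443/200000 − 3/200·(0.952300))/(1+3/200) = 9487/10000 ≈ 0.948700
step 3 [1.5y] zero: DF = P = 1171/1250 ≈ 0.936800
step 4 [2y] swap r/2=507/18682: DF=(1 − 507/18682·(0.952300+0.948700+0.936800))/(1+507/18682) = 4493/5000 ≈ 0.898600
step 5 [2.5y] swap r/2=107/3840: DF=(1 − 107/3840·(0.952300+0.948700+0.936800+0.898600))/(1+107/3840) = 2179/2500 ≈ 0.871600
step 6 [3y] bond c/2=1/40: DF=(399131/400000 − 1/40·(0.952300+0.948700+0.936800+0.898600+0.871600))/(1+1/40) = 8611/10000 ≈ 0.861100

1 1/2 9523/10000
2 1 9487/10000
3 3/2 1171/1250
4 2 4493/5000
5 5/2 2179/2500
6 3 8611/10000
DF(1.5y) = 1171/1250 ≈ 0.936800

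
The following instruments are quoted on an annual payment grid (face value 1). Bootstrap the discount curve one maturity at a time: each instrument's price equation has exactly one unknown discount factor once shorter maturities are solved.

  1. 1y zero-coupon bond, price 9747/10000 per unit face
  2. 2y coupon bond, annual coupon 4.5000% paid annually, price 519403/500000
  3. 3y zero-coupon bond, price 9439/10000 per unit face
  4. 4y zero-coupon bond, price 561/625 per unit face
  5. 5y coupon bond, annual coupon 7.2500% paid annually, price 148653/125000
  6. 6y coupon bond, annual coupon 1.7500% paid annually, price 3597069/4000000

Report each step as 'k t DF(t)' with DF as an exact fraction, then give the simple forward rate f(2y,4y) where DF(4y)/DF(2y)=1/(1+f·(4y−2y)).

step 1 [1y] zero: DF = P = 9747/10000 ≈ 0.974700
step 2 [2y] bond c/1=9/200: DF=(519403/500000 − 9/200·(0.974700))/(1+9/200) = 9521/10000 ≈ 0.952100
step 3 [3y] zero: DF = P = 9439/10000 ≈ 0.943900
step 4 [4y] zero: DF = P = 561/625 ≈ 0.897600
step 5 [5y] bond c/1=29/400: DF=(148653/125000 − 29/400·(0.974700+0.952100+0.943900+0.897600))/(1+29/400) = 8541/10000 ≈ 0.854100
step 6 [6y] bond c/1=7/400: DF=(3597069/4000000 − 7/400·(0.974700+0.952100+0.943900+0.897600+0.854100))/(1+7/400) = 8043/10000 ≈ 0.804300

1 1 9747/10000
2 2 9521/10000
3 3 9439/10000
4 4 561/625
5 5 8541/10000
6 6 8043/10000
f(2y,4y) = ((9521/10000)/(561/625) − 1)/(2) = 545/17952 ≈ 3.0359%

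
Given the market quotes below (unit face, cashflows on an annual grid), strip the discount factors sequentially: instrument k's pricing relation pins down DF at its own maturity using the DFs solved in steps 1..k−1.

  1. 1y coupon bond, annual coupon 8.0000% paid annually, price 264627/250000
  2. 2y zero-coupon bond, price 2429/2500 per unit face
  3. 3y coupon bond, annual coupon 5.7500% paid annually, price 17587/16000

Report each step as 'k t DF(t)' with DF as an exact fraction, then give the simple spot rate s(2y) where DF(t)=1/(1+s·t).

1 1 9801/10000
2 2 2429/2500
3 3 9333/10000
s(2y) = (1/(2429/2500) − 1)/(2) = 71/4858 ≈ 1.4615%

step 1 [1y] bond c/1=2/25: DF=(264627/250000 − 2/25·(0))/(1+2/25) = 9801/10000 ≈ 0.980100
step 2 [2y] zero: DF = P = 2429/2500 ≈ 0.971600
step 3 [3y] bond c/1=23/400: DF=(17587/16000 − 23/400·(0.980100+0.971600))/(1+23/400) = 9333/10000 ≈ 0.933300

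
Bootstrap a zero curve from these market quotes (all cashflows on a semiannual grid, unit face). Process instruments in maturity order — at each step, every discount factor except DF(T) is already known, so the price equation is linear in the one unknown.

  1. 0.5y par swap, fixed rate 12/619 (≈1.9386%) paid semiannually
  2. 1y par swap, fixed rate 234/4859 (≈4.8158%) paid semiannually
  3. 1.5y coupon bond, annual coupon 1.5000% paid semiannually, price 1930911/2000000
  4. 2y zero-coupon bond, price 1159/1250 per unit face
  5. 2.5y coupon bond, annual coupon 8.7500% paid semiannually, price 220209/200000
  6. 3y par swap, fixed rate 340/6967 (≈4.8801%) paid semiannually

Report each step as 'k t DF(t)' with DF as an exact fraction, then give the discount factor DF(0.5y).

step 1 [0.5y] swap r/2=6/619: DF=(1 − 6/619·(0))/(1+6/619) = 619/625 ≈ 0.990400
step 2 [1y] swap r/2=117/4859: DF=(1 − 117/4859·(0.990400))/(1+117/4859) = 2383/2500 ≈ 0.953200
step 3 [1.5y] bond c/2=3/400: DF=(1930911/2000000 − 3/400·(0.990400+0.953200))/(1+3/400) = 4719/5000 ≈ 0.943800
step 4 [2y] zero: DF = P = 1159/1250 ≈ 0.927200
step 5 [2.5y] bond c/2=7/160: DF=(220209/200000 − 7/160·(0.990400+0.953200+0.943800+0.927200))/(1+7/160) = 179/200 ≈ 0.895000
step 6 [3y] swap r/2=170/6967: DF=(1 − 170/6967·(0.990400+0.953200+0.943800+0.927200+0.895000))/(1+170/6967) = 108/125 ≈ 0.864000

1 1/2 619/625
2 1 2383/2500
3 3/2 4719/5000
4 2 1159/1250
5 5/2 179/200
6 3 108/125
DF(0.5y) = 619/625 ≈ 0.990400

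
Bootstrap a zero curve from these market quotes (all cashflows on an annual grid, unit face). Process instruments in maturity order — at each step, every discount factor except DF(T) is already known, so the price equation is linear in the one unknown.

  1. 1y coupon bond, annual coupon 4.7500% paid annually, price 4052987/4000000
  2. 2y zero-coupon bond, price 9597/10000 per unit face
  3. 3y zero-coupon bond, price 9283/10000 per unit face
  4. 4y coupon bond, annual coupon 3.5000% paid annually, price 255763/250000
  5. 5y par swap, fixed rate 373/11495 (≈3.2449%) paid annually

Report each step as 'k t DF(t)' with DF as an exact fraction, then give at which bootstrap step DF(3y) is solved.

1 1 9673/10000
2 2 9597/10000
3 3 9283/10000
4 4 8919/10000
5 5 2127/2500
DF(3y) is solved at step 3

step 1 [1y] bond c/1=19/400: DF=(4052987/4000000 − 19/400·(0))/(1+19/400) = 9673/10000 ≈ 0.967300
step 2 [2y] zero: DF = P = 9597/10000 ≈ 0.959700
step 3 [3y] zero: DF = P = 9283/10000 ≈ 0.928300
step 4 [4y] bond c/1=7/200: DF=(255763/250000 − 7/200·(0.967300+0.959700+0.928300))/(1+7/200) = 8919/10000 ≈ 0.891900
step 5 [5y] swap r/1=373/11495: DF=(1 − 373/11495·(0.967300+0.959700+0.928300+0.891900))/(1+373/11495) = 2127/2500 ≈ 0.850800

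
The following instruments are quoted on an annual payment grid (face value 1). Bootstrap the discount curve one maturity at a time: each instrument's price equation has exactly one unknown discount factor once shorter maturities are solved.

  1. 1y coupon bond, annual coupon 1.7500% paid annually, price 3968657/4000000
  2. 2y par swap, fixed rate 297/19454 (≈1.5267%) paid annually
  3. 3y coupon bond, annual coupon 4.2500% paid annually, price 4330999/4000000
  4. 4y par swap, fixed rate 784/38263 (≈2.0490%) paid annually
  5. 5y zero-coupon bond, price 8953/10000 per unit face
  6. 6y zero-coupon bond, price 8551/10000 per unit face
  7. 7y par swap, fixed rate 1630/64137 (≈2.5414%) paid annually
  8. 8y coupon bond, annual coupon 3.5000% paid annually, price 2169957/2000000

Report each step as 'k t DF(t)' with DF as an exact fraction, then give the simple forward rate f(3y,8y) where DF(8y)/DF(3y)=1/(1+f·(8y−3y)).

1 1 9751/10000
2 2 9703/10000
3 3 9593/10000
4 4 576/625
5 5 8953/10000
6 6 8551/10000
7 7 837/1000
8 8 4157/5000
f(3y,8y) = ((9593/10000)/(4157/5000) − 1)/(5) = 1279/41570 ≈ 3.0767%

step 1 [1y] bond c/1=7/400: DF=(3968657/4000000 − 7/400·(0))/(1+7/400) = 9751/10000 ≈ 0.975100
step 2 [2y] swap r/1=297/19454: DF=(1 − 297/19454·(0.975100))/(1+297/19454) = 9703/10000 ≈ 0.970300
step 3 [3y] bond c/1=17/400: DF=(4330999/4000000 − 17/400·(0.975100+0.970300))/(1+17/400) = 9593/10000 ≈ 0.959300
step 4 [4y] swap r/1=784/38263: DF=(1 − 784/38263·(0.975100+0.970300+0.959300))/(1+784/38263) = 576/625 ≈ 0.921600
step 5 [5y] zero: DF = P = 8953/10000 ≈ 0.895300
step 6 [6y] zero: DF = P = 8551/10000 ≈ 0.855100
step 7 [7y] swap r/1=1630/64137: DF=(1 − 1630/64137·(0.975100+0.970300+0.959300+0.921600+0.895300+0.855100))/(1+1630/64137) = 837/1000 ≈ 0.837000
step 8 [8y] bond c/1=7/200: DF=(2169957/2000000 − 7/200·(0.975100+0.970300+0.959300+0.921600+0.895300+0.855100+0.837000))/(1+7/200) = 4157/5000 ≈ 0.831400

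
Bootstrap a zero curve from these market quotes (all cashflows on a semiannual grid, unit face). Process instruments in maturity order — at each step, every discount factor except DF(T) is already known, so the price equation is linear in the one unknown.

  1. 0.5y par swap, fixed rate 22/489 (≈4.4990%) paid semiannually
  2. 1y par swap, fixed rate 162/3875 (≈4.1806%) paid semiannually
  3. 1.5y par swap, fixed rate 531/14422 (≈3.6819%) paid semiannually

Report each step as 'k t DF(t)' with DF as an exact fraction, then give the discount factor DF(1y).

1 1/2 489/500
2 1 1919/2000
3 3/2 9469/10000
DF(1y) = 1919/2000 ≈ 0.959500

step 1 [0.5y] swap r/2=11/489: DF=(1 − 11/489·(0))/(1+11/489) = 489/500 ≈ 0.978000
step 2 [1y] swap r/2=81/3875: DF=(1 − 81/3875·(0.978000))/(1+81/3875) = 1919/2000 ≈ 0.959500
step 3 [1.5y] swap r/2=531/28844: DF=(1 − 531/28844·(0.978000+0.959500))/(1+531/28844) = 9469/10000 ≈ 0.946900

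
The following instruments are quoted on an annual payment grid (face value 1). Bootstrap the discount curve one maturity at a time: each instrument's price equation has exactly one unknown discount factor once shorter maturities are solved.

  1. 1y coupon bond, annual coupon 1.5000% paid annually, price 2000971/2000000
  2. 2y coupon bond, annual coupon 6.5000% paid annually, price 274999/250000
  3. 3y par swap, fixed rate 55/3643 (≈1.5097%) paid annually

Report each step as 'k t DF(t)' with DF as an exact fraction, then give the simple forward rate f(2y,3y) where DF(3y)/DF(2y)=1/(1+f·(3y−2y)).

1 1 9857/10000
2 2 9727/10000
3 3 239/250
f(2y,3y) = ((9727/10000)/(239/250) − 1)/(1) = 167/9560 ≈ 1.7469%

step 1 [1y] bond c/1=3/200: DF=(2000971/2000000 − 3/200·(0))/(1+3/200) = 9857/10000 ≈ 0.985700
step 2 [2y] bond c/1=13/200: DF=(274999/250000 − 13/200·(0.985700))/(1+13/200) = 9727/10000 ≈ 0.972700
step 3 [3y] swap r/1=55/3643: DF=(1 − 55/3643·(0.985700+0.972700))/(1+55/3643) = 239/250 ≈ 0.956000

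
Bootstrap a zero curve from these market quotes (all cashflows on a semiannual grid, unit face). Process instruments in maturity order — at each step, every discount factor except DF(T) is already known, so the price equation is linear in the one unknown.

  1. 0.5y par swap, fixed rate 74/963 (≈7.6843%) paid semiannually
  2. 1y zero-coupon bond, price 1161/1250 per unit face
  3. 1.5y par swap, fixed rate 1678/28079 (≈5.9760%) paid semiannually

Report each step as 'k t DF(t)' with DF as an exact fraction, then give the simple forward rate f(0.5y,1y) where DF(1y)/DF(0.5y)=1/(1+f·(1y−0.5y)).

step 1 [0.5y] swap r/2=37/963: DF=(1 − 37/963·(0))/(1+37/963) = 963/1000 ≈ 0.963000
step 2 [1y] zero: DF = P = 1161/1250 ≈ 0.928800
step 3 [1.5y] swap r/2=839/28079: DF=(1 − 839/28079·(0.963000+0.928800))/(1+839/28079) = 9161/10000 ≈ 0.916100

1 1/2 963/1000
2 1 1161/1250
3 3/2 9161/10000
f(0.5y,1y) = ((963/1000)/(1161/1250) − 1)/(1/2) = 19/258 ≈ 7.3643%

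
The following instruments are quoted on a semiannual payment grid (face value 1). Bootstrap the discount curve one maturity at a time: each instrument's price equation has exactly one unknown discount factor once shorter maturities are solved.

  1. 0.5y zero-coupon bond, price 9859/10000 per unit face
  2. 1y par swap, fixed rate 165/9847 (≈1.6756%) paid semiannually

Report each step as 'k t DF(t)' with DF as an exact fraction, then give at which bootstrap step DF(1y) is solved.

step 1 [0.5y] zero: DF = P = 9859/10000 ≈ 0.985900
step 2 [1y] swap r/2=165/19694: DF=(1 − 165/19694·(0.985900))/(1+165/19694) = 1967/2000 ≈ 0.983500

1 1/2 9859/10000
2 1 1967/2000
DF(1y) is solved at step 2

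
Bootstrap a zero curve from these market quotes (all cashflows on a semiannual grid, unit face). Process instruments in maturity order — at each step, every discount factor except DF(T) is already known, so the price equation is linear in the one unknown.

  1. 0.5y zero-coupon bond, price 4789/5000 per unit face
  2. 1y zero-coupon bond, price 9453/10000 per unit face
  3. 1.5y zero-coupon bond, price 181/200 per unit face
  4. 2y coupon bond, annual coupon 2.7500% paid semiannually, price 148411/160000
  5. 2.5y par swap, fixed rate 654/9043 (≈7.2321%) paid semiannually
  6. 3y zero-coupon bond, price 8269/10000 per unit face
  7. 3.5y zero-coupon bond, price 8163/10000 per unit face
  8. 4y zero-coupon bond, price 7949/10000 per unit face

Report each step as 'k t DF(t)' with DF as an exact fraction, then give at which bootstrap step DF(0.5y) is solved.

step 1 [0.5y] zero: DF = P = 4789/5000 ≈ 0.957800
step 2 [1y] zero: DF = P = 9453/10000 ≈ 0.945300
step 3 [1.5y] zero: DF = P = 181/200 ≈ 0.905000
step 4 [2y] bond c/2=11/800: DF=(148411/160000 − 11/800·(0.957800+0.945300+0.905000))/(1+11/800) = 8769/10000 ≈ 0.876900
step 5 [2.5y] swap r/2=327/9043: DF=(1 − 327/9043·(0.957800+0.945300+0.905000+0.876900))/(1+327/9043) = 1673/2000 ≈ 0.836500
step 6 [3y] zero: DF = P = 8269/10000 ≈ 0.826900
step 7 [3.5y] zero: DF = P = 8163/10000 ≈ 0.816300
step 8 [4y] zero: DF = P = 7949/10000 ≈ 0.794900

1 1/2 4789/5000
2 1 9453/10000
3 3/2 181/200
4 2 8769/10000
5 5/2 1673/2000
6 3 8269/10000
7 7/2 8163/10000
8 4 7949/10000
DF(0.5y) is solved at step 1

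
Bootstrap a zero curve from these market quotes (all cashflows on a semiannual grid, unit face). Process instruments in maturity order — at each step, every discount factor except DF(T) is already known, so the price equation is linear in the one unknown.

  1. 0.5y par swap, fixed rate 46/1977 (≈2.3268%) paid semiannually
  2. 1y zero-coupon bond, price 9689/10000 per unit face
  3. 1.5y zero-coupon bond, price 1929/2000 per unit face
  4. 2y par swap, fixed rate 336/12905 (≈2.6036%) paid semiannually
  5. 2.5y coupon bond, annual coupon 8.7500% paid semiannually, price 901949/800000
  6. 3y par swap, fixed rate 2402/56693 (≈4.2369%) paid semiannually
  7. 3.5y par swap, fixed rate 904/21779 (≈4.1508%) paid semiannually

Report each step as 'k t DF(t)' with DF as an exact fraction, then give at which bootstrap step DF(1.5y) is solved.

1 1/2 1977/2000
2 1 9689/10000
3 3/2 1929/2000
4 2 1187/1250
5 5/2 9179/10000
6 3 8799/10000
7 7/2 2161/2500
DF(1.5y) is solved at step 3

step 1 [0.5y] swap r/2=23/1977: DF=(1 − 23/1977·(0))/(1+23/1977) = 1977/2000 ≈ 0.988500
step 2 [1y] zero: DF = P = 9689/10000 ≈ 0.968900
step 3 [1.5y] zero: DF = P = 1929/2000 ≈ 0.964500
step 4 [2y] swap r/2=168/12905: DF=(1 − 168/12905·(0.988500+0.968900+0.964500))/(1+168/12905) = 1187/1250 ≈ 0.949600
step 5 [2.5y] bond c/2=7/160: DF=(901949/800000 − 7/160·(0.988500+0.968900+0.964500+0.949600))/(1+7/160) = 9179/10000 ≈ 0.917900
step 6 [3y] swap r/2=1201/56693: DF=(1 − 1201/56693·(0.988500+0.968900+0.964500+0.949600+0.917900))/(1+1201/56693) = 8799/10000 ≈ 0.879900
step 7 [3.5y] swap r/2=452/21779: DF=(1 − 452/21779·(0.988500+0.968900+0.964500+0.949600+0.917900+0.879900))/(1+452/21779) = 2161/2500 ≈ 0.864400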